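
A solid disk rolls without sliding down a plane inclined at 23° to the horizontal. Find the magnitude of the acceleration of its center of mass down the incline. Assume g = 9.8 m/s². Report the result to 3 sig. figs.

a ≈ 2.55 m/s²

Here I = (1/2)MR², so the shape factor k = I/(MR²) = 0.5.
Translational: Mg sinθ − f = Ma. Rotational about the CM: fR = Iα = kMRa, so f = kMa.
Eliminating f: Mg sinθ = (1+k)Ma, so a = g sinθ/(1+k) = 9.8 × sin23° / 1.5 ≈ 2.55 m/s².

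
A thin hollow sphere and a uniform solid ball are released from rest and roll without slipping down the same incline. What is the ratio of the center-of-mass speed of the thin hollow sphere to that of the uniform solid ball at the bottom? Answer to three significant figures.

Each satisfies Mgh = ½(1+k)Mv² with k = I/(MR²), so v ∝ 1/√(1+k).
For the thin hollow sphere k = 2/3; for the uniform solid ball k = 0.4.
v₁/v₂ = √((1+k₂)/(1+k₁)) = √(1.4/1.667) ≈ 0.917.

v_ratio ≈ 0.917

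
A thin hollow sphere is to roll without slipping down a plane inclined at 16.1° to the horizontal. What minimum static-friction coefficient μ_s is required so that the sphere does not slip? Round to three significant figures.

The moment of inertia is (2/3)MR², giving k ≡ I/(MR²) = 2/3.
Along the incline Mg sinθ − f = Ma, and torque about the center fR = Iα = kMR²(a/R) gives f = kMa.
These give a = g sinθ/(1+k) and the required friction f = kMg sinθ/(1+k).
The normal force is N = Mg cosθ, so μ_min = f/N = k tanθ/(1+k).
μ_min = (2/3) × tan16.1° / 1.667 ≈ 0.115.

μ_min ≈ 0.115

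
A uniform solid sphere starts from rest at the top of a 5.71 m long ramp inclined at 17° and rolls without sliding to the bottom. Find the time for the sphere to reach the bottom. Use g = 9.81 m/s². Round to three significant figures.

With I = (2/5)MR², the ratio k = I/(MR²) is 0.4.
Translational: Mg sinθ − f = Ma. Rotational about the CM: fR = Iα = kMRa, so f = kMa.
Hence a = g sinθ/(1+k) = 9.81×sin17°/1.4 = 2.049 m/s².
With constant a from rest, t = √(2L/a) = √(2·5.71/2.049) ≈ 2.36 s.

t ≈ 2.36 s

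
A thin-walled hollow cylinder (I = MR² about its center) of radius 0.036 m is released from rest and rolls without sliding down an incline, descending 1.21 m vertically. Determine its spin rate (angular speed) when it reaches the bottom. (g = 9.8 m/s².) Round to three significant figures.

ω ≈ 95.7 rad/s

For this body I = MR², i.e. k = I/(MR²) = 1.
Rolling without slipping gives ω = v/R, so the total kinetic energy is ½Mv² + ½Iω² = ½(1+k)Mv² = Mv².
Energy conservation Mgh = ½(1+k)Mv² gives v = √(2gh/(1+k)) = √(2 × 9.8 × 1.21 / 2) = 3.444 m/s.
Then ω = v/R = 3.444 / 0.036 ≈ 95.7 rad/s.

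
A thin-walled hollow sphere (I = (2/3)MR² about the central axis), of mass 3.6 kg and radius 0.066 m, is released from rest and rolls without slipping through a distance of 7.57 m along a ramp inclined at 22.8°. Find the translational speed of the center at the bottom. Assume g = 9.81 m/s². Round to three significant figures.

The moment of inertia is (2/3)MR², giving k ≡ I/(MR²) = 2/3.
Pure rolling means v = ωR; then KE = ½Mv² + ½I(v/R)² = ½(1+k)Mv² = (5/6)Mv².
The vertical drop is h = L sinθ = 7.57 × sin22.8° = 2.933 m.
Energy conservation: Mgh = (5/6)Mv², so v = √(2gh/(1+k)) = √(2 × 9.81 × 2.933 / 1.667) ≈ 5.88 m/s.

v ≈ 5.88 m/s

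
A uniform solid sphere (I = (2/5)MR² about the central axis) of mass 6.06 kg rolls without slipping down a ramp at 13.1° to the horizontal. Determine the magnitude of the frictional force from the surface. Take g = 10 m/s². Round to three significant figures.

f ≈ 3.92 N

The moment of inertia is (2/5)MR², giving k ≡ I/(MR²) = 0.4.
Translational: Mg sinθ − f = Ma. Rotational about the CM: fR = Iα = kMRa, so f = kMa.
Combining, a = g sinθ/(1+k) and f = kMa = kMg sinθ/(1+k).
f = 0.4 × 6.06 × 10 × sin13.1° / 1.4 ≈ 3.92 N.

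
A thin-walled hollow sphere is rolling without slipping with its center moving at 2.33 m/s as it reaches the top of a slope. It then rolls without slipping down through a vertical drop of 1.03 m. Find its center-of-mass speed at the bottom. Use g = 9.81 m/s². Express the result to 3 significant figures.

v ≈ 4.19 m/s

With I = (2/3)MR², the ratio k = I/(MR²) is 2/3.
Rolling without slipping gives ω = v/R, so the total kinetic energy is ½Mv² + ½Iω² = ½(1+k)Mv² = (5/6)Mv².
Conserving energy between top and bottom: (5/6)Mv² = (5/6)Mv₀² + Mgh, hence v² = v₀² + 2gh/(1+k).
v = √(2.33² + 2×9.81×1.03/1.667) = √17.55 ≈ 4.19 m/s.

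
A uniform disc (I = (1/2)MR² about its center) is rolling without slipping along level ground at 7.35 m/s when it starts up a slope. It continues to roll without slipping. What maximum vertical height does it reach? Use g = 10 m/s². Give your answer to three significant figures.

The moment of inertia is (1/2)MR², giving k ≡ I/(MR²) = 0.5.
Pure rolling means v = ωR; then KE = ½Mv² + ½I(v/R)² = ½(1+k)Mv² = (3/4)Mv².
At the top the kinetic energy is zero, so (3/4)Mv₀² = Mgh.
Thus h = (1+k)v₀²/(2g) = 1.5 × 7.35² / (2 × 10) ≈ 4.05 m.

h ≈ 4.05 m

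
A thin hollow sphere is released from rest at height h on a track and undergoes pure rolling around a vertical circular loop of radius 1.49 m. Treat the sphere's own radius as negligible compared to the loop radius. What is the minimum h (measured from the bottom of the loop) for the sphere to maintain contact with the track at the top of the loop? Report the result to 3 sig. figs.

h_min ≈ 4.22 m

With I = (2/3)MR², the ratio k = I/(MR²) is 2/3.
At the top of the loop, the minimum-contact condition is Mg = Mv_top²/r, so v_top² = gr.
With ω = v/R, the kinetic energy at speed v is ½(1+k)Mv² = (5/6)Mv².
Energy conservation from release (height h) to the top (height 2r): Mgh = Mg(2r) + (5/6)M·gr.
Thus h_min = 2r + (1+k)r/2 = r(2 + 1.667/2) = 1.49 × 2.833 ≈ 4.22 m.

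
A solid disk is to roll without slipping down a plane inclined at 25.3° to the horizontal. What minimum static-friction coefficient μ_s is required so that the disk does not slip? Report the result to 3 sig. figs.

μ_min ≈ 0.158

Here I = (1/2)MR², so the shape factor k = I/(MR²) = 0.5.
Along the incline Mg sinθ − f = Ma, and torque about the center fR = Iα = kMR²(a/R) gives f = kMa.
These give a = g sinθ/(1+k) and the required friction f = kMg sinθ/(1+k).
The normal force is N = Mg cosθ, so μ_min = f/N = k tanθ/(1+k).
μ_min = 0.5 × tan25.3° / 1.5 ≈ 0.158.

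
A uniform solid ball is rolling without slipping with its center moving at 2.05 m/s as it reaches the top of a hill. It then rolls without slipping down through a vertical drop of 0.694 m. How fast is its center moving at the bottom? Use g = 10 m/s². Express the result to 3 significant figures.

v ≈ 3.76 m/s

With I = (2/5)MR², the ratio k = I/(MR²) is 0.4.
Pure rolling means v = ωR; then KE = ½Mv² + ½I(v/R)² = ½(1+k)Mv² = (7/10)Mv².
Energy conservation: (7/10)Mv₀² + Mgh = (7/10)Mv², so v² = v₀² + 2gh/(1+k).
v = √(2.05² + 2×10×0.694/1.4) = √14.12 ≈ 3.76 m/s.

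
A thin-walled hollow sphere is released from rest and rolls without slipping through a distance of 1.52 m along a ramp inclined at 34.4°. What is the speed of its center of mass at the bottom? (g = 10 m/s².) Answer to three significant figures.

With I = (2/3)MR², the ratio k = I/(MR²) is 2/3.
Pure rolling means v = ωR; then KE = ½Mv² + ½I(v/R)² = ½(1+k)Mv² = (5/6)Mv².
The vertical drop is h = L sinθ = 1.52 × sin34.4° = 0.8587 m.
Setting Mgh = (5/6)Mv² gives v = √(2gh/(1+k)) = √(2·10·0.8587/1.667) ≈ 3.21 m/s.

v ≈ 3.21 m/s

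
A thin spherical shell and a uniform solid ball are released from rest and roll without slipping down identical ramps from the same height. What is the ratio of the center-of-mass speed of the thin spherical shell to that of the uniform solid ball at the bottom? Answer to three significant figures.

Each satisfies Mgh = ½(1+k)Mv² with k = I/(MR²), so v ∝ 1/√(1+k).
For the thin spherical shell k = 2/3; for the uniform solid ball k = 0.4.
v₁/v₂ = √((1+k₂)/(1+k₁)) = √(1.4/1.667) ≈ 0.917.

v_ratio ≈ 0.917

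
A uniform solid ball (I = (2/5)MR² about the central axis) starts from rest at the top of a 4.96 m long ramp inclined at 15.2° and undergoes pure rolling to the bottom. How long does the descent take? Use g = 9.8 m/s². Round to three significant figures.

t ≈ 2.32 s

With I = (2/5)MR², the ratio k = I/(MR²) is 0.4.
Translational: Mg sinθ − f = Ma. Rotational about the CM: fR = Iα = kMRa, so f = kMa.
Hence a = g sinθ/(1+k) = 9.8×sin15.2°/1.4 = 1.835 m/s².
Starting from rest, L = ½at², so t = √(2L/a) = √(2×4.96/1.835) ≈ 2.32 s.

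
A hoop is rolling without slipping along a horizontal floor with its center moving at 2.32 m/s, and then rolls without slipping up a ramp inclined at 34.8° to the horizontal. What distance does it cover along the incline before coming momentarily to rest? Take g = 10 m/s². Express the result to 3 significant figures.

d ≈ 0.943 m

The moment of inertia is MR², giving k ≡ I/(MR²) = 1.
The rolling condition ω = v/R makes the rotational term ½I(v/R)² = ½kMv², so KE_total = ½(1+k)Mv² = Mv².
Setting this equal to Mgh gives the vertical rise h = (1+k)v₀²/(2g) = 2×2.32²/(2×10) = 0.5382 m.
The distance along the slope is d = h/sinθ = 0.5382/sin34.8° ≈ 0.943 m.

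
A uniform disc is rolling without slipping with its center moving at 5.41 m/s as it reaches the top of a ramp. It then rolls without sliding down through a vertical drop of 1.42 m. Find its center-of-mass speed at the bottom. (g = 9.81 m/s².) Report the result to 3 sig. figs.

v ≈ 6.92 m/s

The moment of inertia is (1/2)MR², giving k ≡ I/(MR²) = 0.5.
Rolling without slipping gives ω = v/R, so the total kinetic energy is ½Mv² + ½Iω² = ½(1+k)Mv² = (3/4)Mv².
Energy conservation: (3/4)Mv₀² + Mgh = (3/4)Mv², so v² = v₀² + 2gh/(1+k).
v = √(5.41² + 2×9.81×1.42/1.5) = √47.84 ≈ 6.92 m/s.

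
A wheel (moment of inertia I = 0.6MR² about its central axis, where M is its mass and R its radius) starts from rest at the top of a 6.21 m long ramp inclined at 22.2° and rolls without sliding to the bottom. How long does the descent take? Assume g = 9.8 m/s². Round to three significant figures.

t ≈ 2.32 s

For this body I = 0.6MR², i.e. k = I/(MR²) = 0.6.
Translational: Mg sinθ − f = Ma. Rotational about the CM: fR = Iα = kMRa, so f = kMa.
Hence a = g sinθ/(1+k) = 9.8×sin22.2°/1.6 = 2.314 m/s².
With constant a from rest, t = √(2L/a) = √(2·6.21/2.314) ≈ 2.32 s.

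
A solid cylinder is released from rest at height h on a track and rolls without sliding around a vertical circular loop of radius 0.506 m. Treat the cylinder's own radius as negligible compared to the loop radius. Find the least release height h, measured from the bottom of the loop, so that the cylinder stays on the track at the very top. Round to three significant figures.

h_min ≈ 1.39 m

With I = (1/2)MR², the ratio k = I/(MR²) is 0.5.
At the top, contact is just lost when gravity alone supplies the centripetal force: Mg = Mv_top²/r, i.e. v_top² = gr.
With ω = v/R, the kinetic energy at speed v is ½(1+k)Mv² = (3/4)Mv².
Energy conservation from release (height h) to the top (height 2r): Mgh = Mg(2r) + (3/4)M·gr.
Thus h_min = 2r + (1+k)r/2 = r(2 + 1.5/2) = 0.506 × 2.75 ≈ 1.39 m.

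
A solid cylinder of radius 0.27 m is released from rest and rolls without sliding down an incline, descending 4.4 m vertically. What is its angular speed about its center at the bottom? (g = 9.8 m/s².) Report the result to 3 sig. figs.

The moment of inertia is (1/2)MR², giving k ≡ I/(MR²) = 0.5.
Since it rolls without slipping, ω = v/R and KE = ½Mv² + ½Iω² = ½(1+k)Mv² = (3/4)Mv².
Energy conservation Mgh = ½(1+k)Mv² gives v = √(2gh/(1+k)) = √(2 × 9.8 × 4.4 / 1.5) = 7.582 m/s.
Then ω = v/R = 7.582 / 0.27 ≈ 28.1 rad/s.

ω ≈ 28.1 rad/s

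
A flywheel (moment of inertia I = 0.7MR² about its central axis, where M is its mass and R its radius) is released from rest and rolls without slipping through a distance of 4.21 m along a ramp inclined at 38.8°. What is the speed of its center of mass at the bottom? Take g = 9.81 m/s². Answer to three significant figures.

The moment of inertia is 0.7MR², giving k ≡ I/(MR²) = 0.7.
Since it rolls without slipping, ω = v/R and KE = ½Mv² + ½Iω² = ½(1+k)Mv² = (17/20)Mv².
The vertical drop is h = L sinθ = 4.21 × sin38.8° = 2.638 m.
Energy conservation: Mgh = (17/20)Mv², so v = √(2gh/(1+k)) = √(2 × 9.81 × 2.638 / 1.7) ≈ 5.52 m/s.

v ≈ 5.52 m/s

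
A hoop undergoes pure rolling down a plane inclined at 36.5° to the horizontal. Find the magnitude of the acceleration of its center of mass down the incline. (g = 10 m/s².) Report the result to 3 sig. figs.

Here I = MR², so the shape factor k = I/(MR²) = 1.
Translational: Mg sinθ − f = Ma. Rotational about the CM: fR = Iα = kMRa, so f = kMa.
Eliminating f: Mg sinθ = (1+k)Ma, so a = g sinθ/(1+k) = 10 × sin36.5° / 2 ≈ 2.97 m/s².

a ≈ 2.97 m/s²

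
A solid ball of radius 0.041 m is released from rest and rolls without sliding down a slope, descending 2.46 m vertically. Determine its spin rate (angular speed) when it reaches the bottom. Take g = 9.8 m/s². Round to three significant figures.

ω ≈ 143 rad/s

Here I = (2/5)MR², so the shape factor k = I/(MR²) = 0.4.
Since it rolls without slipping, ω = v/R and KE = ½Mv² + ½Iω² = ½(1+k)Mv² = (7/10)Mv².
Energy conservation Mgh = ½(1+k)Mv² gives v = √(2gh/(1+k)) = √(2 × 9.8 × 2.46 / 1.4) = 5.869 m/s.
Then ω = v/R = 5.869 / 0.041 ≈ 143 rad/s.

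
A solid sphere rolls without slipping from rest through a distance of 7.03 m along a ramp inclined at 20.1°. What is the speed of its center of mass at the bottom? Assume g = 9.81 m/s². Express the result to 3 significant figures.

With I = (2/5)MR², the ratio k = I/(MR²) is 0.4.
The rolling condition ω = v/R makes the rotational term ½I(v/R)² = ½kMv², so KE_total = ½(1+k)Mv² = (7/10)Mv².
The vertical drop is h = L sinθ = 7.03 × sin20.1° = 2.416 m.
Energy conservation: Mgh = (7/10)Mv², so v = √(2gh/(1+k)) = √(2 × 9.81 × 2.416 / 1.4) ≈ 5.82 m/s.

v ≈ 5.82 m/s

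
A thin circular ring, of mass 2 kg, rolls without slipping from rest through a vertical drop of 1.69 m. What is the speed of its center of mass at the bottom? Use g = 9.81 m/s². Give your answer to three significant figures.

For this body I = MR², i.e. k = I/(MR²) = 1.
Rolling without slipping gives ω = v/R, so the total kinetic energy is ½Mv² + ½Iω² = ½(1+k)Mv² = Mv².
Setting Mgh = Mv² gives v = √(2gh/(1+k)) = √(2·9.81·1.69/2) ≈ 4.07 m/s.

v ≈ 4.07 m/s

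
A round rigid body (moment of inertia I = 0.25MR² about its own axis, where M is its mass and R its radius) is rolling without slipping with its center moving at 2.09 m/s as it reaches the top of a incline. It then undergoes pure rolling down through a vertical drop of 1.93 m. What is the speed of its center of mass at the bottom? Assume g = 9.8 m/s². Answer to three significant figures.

The moment of inertia is 0.25MR², giving k ≡ I/(MR²) = 0.25.
The rolling condition ω = v/R makes the rotational term ½I(v/R)² = ½kMv², so KE_total = ½(1+k)Mv² = (5/8)Mv².
Conserving energy between top and bottom: (5/8)Mv² = (5/8)Mv₀² + Mgh, hence v² = v₀² + 2gh/(1+k).
v = √(2.09² + 2×9.8×1.93/1.25) = √34.63 ≈ 5.88 m/s.

v ≈ 5.88 m/s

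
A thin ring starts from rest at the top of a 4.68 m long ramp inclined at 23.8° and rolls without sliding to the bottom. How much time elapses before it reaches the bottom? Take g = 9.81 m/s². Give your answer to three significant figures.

t ≈ 2.17 s

The moment of inertia is MR², giving k ≡ I/(MR²) = 1.
Along the incline Mg sinθ − f = Ma, and torque about the center fR = Iα = kMR²(a/R) gives f = kMa.
Hence a = g sinθ/(1+k) = 9.81×sin23.8°/2 = 1.979 m/s².
Starting from rest, L = ½at², so t = √(2L/a) = √(2×4.68/1.979) ≈ 2.17 s.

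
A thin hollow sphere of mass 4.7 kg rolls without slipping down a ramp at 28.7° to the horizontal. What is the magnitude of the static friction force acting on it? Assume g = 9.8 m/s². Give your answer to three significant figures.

f ≈ 8.85 N

Here I = (2/3)MR², so the shape factor k = I/(MR²) = 2/3.
Along the incline Mg sinθ − f = Ma, and torque about the center fR = Iα = kMR²(a/R) gives f = kMa.
Combining, a = g sinθ/(1+k) and f = kMa = kMg sinθ/(1+k).
f = (2/3) × 4.7 × 9.8 × sin28.7° / 1.667 ≈ 8.85 N.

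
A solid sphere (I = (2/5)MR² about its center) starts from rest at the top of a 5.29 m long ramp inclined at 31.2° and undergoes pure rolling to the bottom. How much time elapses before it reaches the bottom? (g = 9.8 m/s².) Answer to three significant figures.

t ≈ 1.71 s

With I = (2/5)MR², the ratio k = I/(MR²) is 0.4.
Translational: Mg sinθ − f = Ma. Rotational about the CM: fR = Iα = kMRa, so f = kMa.
Hence a = g sinθ/(1+k) = 9.8×sin31.2°/1.4 = 3.626 m/s².
With constant a from rest, t = √(2L/a) = √(2·5.29/3.626) ≈ 1.71 s.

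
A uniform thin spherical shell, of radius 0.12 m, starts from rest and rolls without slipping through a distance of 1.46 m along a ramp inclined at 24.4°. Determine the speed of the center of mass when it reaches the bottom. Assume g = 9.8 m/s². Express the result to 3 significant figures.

With I = (2/3)MR², the ratio k = I/(MR²) is 2/3.
Since it rolls without slipping, ω = v/R and KE = ½Mv² + ½Iω² = ½(1+k)Mv² = (5/6)Mv².
The vertical drop is h = L sinθ = 1.46 × sin24.4° = 0.6031 m.
Energy conservation: Mgh = (5/6)Mv², so v = √(2gh/(1+k)) = √(2 × 9.8 × 0.6031 / 1.667) ≈ 2.66 m/s.

v ≈ 2.66 m/s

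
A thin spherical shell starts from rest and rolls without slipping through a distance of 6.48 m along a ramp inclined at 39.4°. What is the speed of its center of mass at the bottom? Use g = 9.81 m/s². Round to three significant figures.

v ≈ 6.96 m/s

For this body I = (2/3)MR², i.e. k = I/(MR²) = 2/3.
Since it rolls without slipping, ω = v/R and KE = ½Mv² + ½Iω² = ½(1+k)Mv² = (5/6)Mv².
The vertical drop is h = L sinθ = 6.48 × sin39.4° = 4.113 m.
Energy conservation: Mgh = (5/6)Mv², so v = √(2gh/(1+k)) = √(2 × 9.81 × 4.113 / 1.667) ≈ 6.96 m/s.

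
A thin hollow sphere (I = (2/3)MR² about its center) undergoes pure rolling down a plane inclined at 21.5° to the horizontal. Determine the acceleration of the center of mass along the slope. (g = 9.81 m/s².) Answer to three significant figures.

a ≈ 2.16 m/s²

Here I = (2/3)MR², so the shape factor k = I/(MR²) = 2/3.
Newton's second law down the slope: Mg sinθ − f = Ma. The torque equation fR = Iα (with α = a/R) gives f = kMa.
Eliminating f: Mg sinθ = (1+k)Ma, so a = g sinθ/(1+k) = 9.81 × sin21.5° / 1.667 ≈ 2.16 m/s².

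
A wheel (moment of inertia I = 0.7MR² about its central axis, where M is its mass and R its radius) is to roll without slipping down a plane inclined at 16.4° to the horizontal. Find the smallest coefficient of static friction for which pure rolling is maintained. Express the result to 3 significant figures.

For this body I = 0.7MR², i.e. k = I/(MR²) = 0.7.
Translational: Mg sinθ − f = Ma. Rotational about the CM: fR = Iα = kMRa, so f = kMa.
These give a = g sinθ/(1+k) and the required friction f = kMg sinθ/(1+k).
With N = Mg cosθ, the no-slip condition f ≤ μN gives μ_min = f/N = k tanθ/(1+k).
μ_min = 0.7 × tan16.4° / 1.7 ≈ 0.121.

μ_min ≈ 0.121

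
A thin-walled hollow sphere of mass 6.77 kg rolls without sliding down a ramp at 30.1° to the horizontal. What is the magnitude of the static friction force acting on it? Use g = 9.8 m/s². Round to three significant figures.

f ≈ 13.3 N

With I = (2/3)MR², the ratio k = I/(MR²) is 2/3.
Along the incline Mg sinθ − f = Ma, and torque about the center fR = Iα = kMR²(a/R) gives f = kMa.
Combining, a = g sinθ/(1+k) and f = kMa = kMg sinθ/(1+k).
f = (2/3) × 6.77 × 9.8 × sin30.1° / 1.667 ≈ 13.3 N.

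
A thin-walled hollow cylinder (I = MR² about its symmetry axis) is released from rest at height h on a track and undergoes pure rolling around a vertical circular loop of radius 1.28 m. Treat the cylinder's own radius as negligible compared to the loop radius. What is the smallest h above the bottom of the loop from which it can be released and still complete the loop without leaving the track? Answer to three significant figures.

h_min ≈ 3.84 m

The moment of inertia is MR², giving k ≡ I/(MR²) = 1.
At the top, contact is just lost when gravity alone supplies the centripetal force: Mg = Mv_top²/r, i.e. v_top² = gr.
With ω = v/R, the kinetic energy at speed v is ½(1+k)Mv² = Mv².
Energy conservation from release (height h) to the top (height 2r): Mgh = Mg(2r) + M·gr.
Thus h_min = 2r + (1+k)r/2 = r(2 + 2/2) = 1.28 × 3 ≈ 3.84 m.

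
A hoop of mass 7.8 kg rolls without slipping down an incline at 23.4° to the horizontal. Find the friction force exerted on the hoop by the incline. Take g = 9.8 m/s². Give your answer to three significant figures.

f ≈ 15.2 N

Here I = MR², so the shape factor k = I/(MR²) = 1.
Along the incline Mg sinθ − f = Ma, and torque about the center fR = Iα = kMR²(a/R) gives f = kMa.
Combining, a = g sinθ/(1+k) and f = kMa = kMg sinθ/(1+k).
f = 1 × 7.8 × 9.8 × sin23.4° / 2 ≈ 15.2 N.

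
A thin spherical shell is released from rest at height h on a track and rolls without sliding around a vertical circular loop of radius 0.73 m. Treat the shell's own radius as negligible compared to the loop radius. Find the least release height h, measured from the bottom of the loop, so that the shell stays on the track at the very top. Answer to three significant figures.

For this body I = (2/3)MR², i.e. k = I/(MR²) = 2/3.
At the top of the loop, the minimum-contact condition is Mg = Mv_top²/r, so v_top² = gr.
With ω = v/R, the kinetic energy at speed v is ½(1+k)Mv² = (5/6)Mv².
Energy conservation from release (height h) to the top (height 2r): Mgh = Mg(2r) + (5/6)M·gr.
Thus h_min = 2r + (1+k)r/2 = r(2 + 1.667/2) = 0.73 × 2.833 ≈ 2.07 m.

h_min ≈ 2.07 m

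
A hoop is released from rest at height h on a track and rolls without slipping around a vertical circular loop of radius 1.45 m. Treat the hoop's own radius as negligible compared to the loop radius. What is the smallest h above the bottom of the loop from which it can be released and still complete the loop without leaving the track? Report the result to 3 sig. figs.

For this body I = MR², i.e. k = I/(MR²) = 1.
At the top, contact is just lost when gravity alone supplies the centripetal force: Mg = Mv_top²/r, i.e. v_top² = gr.
With ω = v/R, the kinetic energy at speed v is ½(1+k)Mv² = Mv².
Energy conservation from release (height h) to the top (height 2r): Mgh = Mg(2r) + M·gr.
Thus h_min = 2r + (1+k)r/2 = r(2 + 2/2) = 1.45 × 3 ≈ 4.35 m.

h_min ≈ 4.35 m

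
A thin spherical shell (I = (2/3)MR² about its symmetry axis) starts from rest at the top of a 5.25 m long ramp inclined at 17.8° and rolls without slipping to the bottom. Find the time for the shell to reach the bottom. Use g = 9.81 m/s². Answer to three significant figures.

t ≈ 2.42 s

Here I = (2/3)MR², so the shape factor k = I/(MR²) = 2/3.
Along the incline Mg sinθ − f = Ma, and torque about the center fR = Iα = kMR²(a/R) gives f = kMa.
Hence a = g sinθ/(1+k) = 9.81×sin17.8°/1.667 = 1.799 m/s².
Starting from rest, L = ½at², so t = √(2L/a) = √(2×5.25/1.799) ≈ 2.42 s.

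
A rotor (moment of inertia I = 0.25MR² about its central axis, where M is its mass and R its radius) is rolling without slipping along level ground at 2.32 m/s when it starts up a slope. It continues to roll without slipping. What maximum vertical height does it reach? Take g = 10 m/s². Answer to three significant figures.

h ≈ 0.336 m

For this body I = 0.25MR², i.e. k = I/(MR²) = 0.25.
The rolling condition ω = v/R makes the rotational term ½I(v/R)² = ½kMv², so KE_total = ½(1+k)Mv² = (5/8)Mv².
All of this converts to potential energy at the highest point: (5/8)Mv₀² = Mgh.
Thus h = (1+k)v₀²/(2g) = 1.25 × 2.32² / (2 × 10) ≈ 0.336 m.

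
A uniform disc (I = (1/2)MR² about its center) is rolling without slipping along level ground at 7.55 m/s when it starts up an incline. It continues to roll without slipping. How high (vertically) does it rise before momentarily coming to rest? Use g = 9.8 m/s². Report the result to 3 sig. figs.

h ≈ 4.36 m

The moment of inertia is (1/2)MR², giving k ≡ I/(MR²) = 0.5.
Since it rolls without slipping, ω = v/R and KE = ½Mv² + ½Iω² = ½(1+k)Mv² = (3/4)Mv².
At the top the kinetic energy is zero, so (3/4)Mv₀² = Mgh.
Thus h = (1+k)v₀²/(2g) = 1.5 × 7.55² / (2 × 9.8) ≈ 4.36 m.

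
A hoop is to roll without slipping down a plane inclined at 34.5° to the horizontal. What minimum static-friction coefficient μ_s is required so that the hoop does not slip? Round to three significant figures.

The moment of inertia is MR², giving k ≡ I/(MR²) = 1.
Along the incline Mg sinθ − f = Ma, and torque about the center fR = Iα = kMR²(a/R) gives f = kMa.
These give a = g sinθ/(1+k) and the required friction f = kMg sinθ/(1+k).
The normal force is N = Mg cosθ, so μ_min = f/N = k tanθ/(1+k).
μ_min = 1 × tan34.5° / 2 ≈ 0.344.

μ_min ≈ 0.344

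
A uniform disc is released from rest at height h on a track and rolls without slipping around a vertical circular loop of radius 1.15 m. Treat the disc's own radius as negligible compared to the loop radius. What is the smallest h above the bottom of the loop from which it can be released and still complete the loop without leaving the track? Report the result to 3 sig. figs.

For this body I = (1/2)MR², i.e. k = I/(MR²) = 0.5.
At the top of the loop, the minimum-contact condition is Mg = Mv_top²/r, so v_top² = gr.
With ω = v/R, the kinetic energy at speed v is ½(1+k)Mv² = (3/4)Mv².
Energy conservation from release (height h) to the top (height 2r): Mgh = Mg(2r) + (3/4)M·gr.
Thus h_min = 2r + (1+k)r/2 = r(2 + 1.5/2) = 1.15 × 2.75 ≈ 3.16 m.

h_min ≈ 3.16 m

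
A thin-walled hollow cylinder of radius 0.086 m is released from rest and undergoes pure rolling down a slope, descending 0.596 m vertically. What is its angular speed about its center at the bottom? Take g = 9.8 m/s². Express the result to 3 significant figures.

For this body I = MR², i.e. k = I/(MR²) = 1.
Rolling without slipping gives ω = v/R, so the total kinetic energy is ½Mv² + ½Iω² = ½(1+k)Mv² = Mv².
Energy conservation Mgh = ½(1+k)Mv² gives v = √(2gh/(1+k)) = √(2 × 9.8 × 0.596 / 2) = 2.417 m/s.
The angular speed follows from ω = v/R = 2.417/0.086 ≈ 28.1 rad/s.

ω ≈ 28.1 rad/s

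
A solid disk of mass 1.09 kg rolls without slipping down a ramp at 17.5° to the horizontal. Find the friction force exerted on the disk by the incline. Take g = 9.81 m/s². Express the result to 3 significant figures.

The moment of inertia is (1/2)MR², giving k ≡ I/(MR²) = 0.5.
Translational: Mg sinθ − f = Ma. Rotational about the CM: fR = Iα = kMRa, so f = kMa.
Combining, a = g sinθ/(1+k) and f = kMa = kMg sinθ/(1+k).
f = 0.5 × 1.09 × 9.81 × sin17.5° / 1.5 ≈ 1.07 N.

f ≈ 1.07 N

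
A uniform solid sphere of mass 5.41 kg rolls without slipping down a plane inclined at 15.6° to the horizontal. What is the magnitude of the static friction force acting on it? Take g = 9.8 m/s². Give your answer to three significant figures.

f ≈ 4.07 N

Here I = (2/5)MR², so the shape factor k = I/(MR²) = 0.4.
Newton's second law down the slope: Mg sinθ − f = Ma. The torque equation fR = Iα (with α = a/R) gives f = kMa.
Combining, a = g sinθ/(1+k) and f = kMa = kMg sinθ/(1+k).
f = 0.4 × 5.41 × 9.8 × sin15.6° / 1.4 ≈ 4.07 N.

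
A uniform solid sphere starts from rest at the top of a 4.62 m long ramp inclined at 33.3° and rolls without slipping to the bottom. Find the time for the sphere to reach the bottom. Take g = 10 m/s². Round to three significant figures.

The moment of inertia is (2/5)MR², giving k ≡ I/(MR²) = 0.4.
Translational: Mg sinθ − f = Ma. Rotational about the CM: fR = Iα = kMRa, so f = kMa.
Hence a = g sinθ/(1+k) = 10×sin33.3°/1.4 = 3.922 m/s².
With constant a from rest, t = √(2L/a) = √(2·4.62/3.922) ≈ 1.53 s.

t ≈ 1.53 s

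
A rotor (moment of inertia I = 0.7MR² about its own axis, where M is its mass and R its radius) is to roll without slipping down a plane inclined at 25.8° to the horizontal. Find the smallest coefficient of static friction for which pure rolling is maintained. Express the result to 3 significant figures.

μ_min ≈ 0.199

Here I = 0.7MR², so the shape factor k = I/(MR²) = 0.7.
Newton's second law down the slope: Mg sinθ − f = Ma. The torque equation fR = Iα (with α = a/R) gives f = kMa.
These give a = g sinθ/(1+k) and the required friction f = kMg sinθ/(1+k).
The normal force is N = Mg cosθ, so μ_min = f/N = k tanθ/(1+k).
μ_min = 0.7 × tan25.8° / 1.7 ≈ 0.199.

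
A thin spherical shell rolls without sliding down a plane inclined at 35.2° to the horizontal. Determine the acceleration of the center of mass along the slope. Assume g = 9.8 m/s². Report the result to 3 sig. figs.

With I = (2/3)MR², the ratio k = I/(MR²) is 2/3.
Translational: Mg sinθ − f = Ma. Rotational about the CM: fR = Iα = kMRa, so f = kMa.
Eliminating f: Mg sinθ = (1+k)Ma, so a = g sinθ/(1+k) = 9.8 × sin35.2° / 1.667 ≈ 3.39 m/s².

a ≈ 3.39 m/s²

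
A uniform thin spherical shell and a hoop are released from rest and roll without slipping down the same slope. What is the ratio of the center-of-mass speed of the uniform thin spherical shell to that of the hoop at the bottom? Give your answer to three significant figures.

Each satisfies Mgh = ½(1+k)Mv² with k = I/(MR²), so v ∝ 1/√(1+k).
For the uniform thin spherical shell k = 2/3; for the hoop k = 1.
v₁/v₂ = √((1+k₂)/(1+k₁)) = √(2/1.667) ≈ 1.10.

v_ratio ≈ 1.10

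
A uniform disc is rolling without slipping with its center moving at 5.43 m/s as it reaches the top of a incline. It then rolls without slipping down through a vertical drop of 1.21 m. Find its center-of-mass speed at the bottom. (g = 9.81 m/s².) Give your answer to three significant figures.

v ≈ 6.73 m/s

Here I = (1/2)MR², so the shape factor k = I/(MR²) = 0.5.
The rolling condition ω = v/R makes the rotational term ½I(v/R)² = ½kMv², so KE_total = ½(1+k)Mv² = (3/4)Mv².
Conserving energy between top and bottom: (3/4)Mv² = (3/4)Mv₀² + Mgh, hence v² = v₀² + 2gh/(1+k).
v = √(5.43² + 2×9.81×1.21/1.5) = √45.31 ≈ 6.73 m/s.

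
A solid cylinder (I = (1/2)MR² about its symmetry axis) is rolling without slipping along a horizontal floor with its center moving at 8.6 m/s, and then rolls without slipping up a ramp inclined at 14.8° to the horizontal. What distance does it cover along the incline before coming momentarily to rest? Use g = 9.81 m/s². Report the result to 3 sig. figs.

The moment of inertia is (1/2)MR², giving k ≡ I/(MR²) = 0.5.
The rolling condition ω = v/R makes the rotational term ½I(v/R)² = ½kMv², so KE_total = ½(1+k)Mv² = (3/4)Mv².
Setting this equal to Mgh gives the vertical rise h = (1+k)v₀²/(2g) = 1.5×8.6²/(2×9.81) = 5.654 m.
The distance along the slope is d = h/sinθ = 5.654/sin14.8° ≈ 22.1 m.

d ≈ 22.1 m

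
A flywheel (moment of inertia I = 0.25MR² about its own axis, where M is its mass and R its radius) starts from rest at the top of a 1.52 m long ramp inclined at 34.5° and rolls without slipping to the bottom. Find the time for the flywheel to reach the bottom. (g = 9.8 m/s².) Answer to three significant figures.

Here I = 0.25MR², so the shape factor k = I/(MR²) = 0.25.
Translational: Mg sinθ − f = Ma. Rotational about the CM: fR = Iα = kMRa, so f = kMa.
Hence a = g sinθ/(1+k) = 9.8×sin34.5°/1.25 = 4.441 m/s².
Starting from rest, L = ½at², so t = √(2L/a) = √(2×1.52/4.441) ≈ 0.827 s.

t ≈ 0.827 s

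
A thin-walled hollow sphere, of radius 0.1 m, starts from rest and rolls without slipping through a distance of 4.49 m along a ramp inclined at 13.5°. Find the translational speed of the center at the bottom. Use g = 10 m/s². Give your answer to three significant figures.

v ≈ 3.55 m/s

The moment of inertia is (2/3)MR², giving k ≡ I/(MR²) = 2/3.
The rolling condition ω = v/R makes the rotational term ½I(v/R)² = ½kMv², so KE_total = ½(1+k)Mv² = (5/6)Mv².
The vertical drop is h = L sinθ = 4.49 × sin13.5° = 1.048 m.
Setting Mgh = (5/6)Mv² gives v = √(2gh/(1+k)) = √(2·10·1.048/1.667) ≈ 3.55 m/s.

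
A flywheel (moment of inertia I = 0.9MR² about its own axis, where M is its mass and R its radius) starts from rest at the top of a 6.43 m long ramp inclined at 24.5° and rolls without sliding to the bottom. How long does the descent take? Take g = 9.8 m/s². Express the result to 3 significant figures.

Here I = 0.9MR², so the shape factor k = I/(MR²) = 0.9.
Newton's second law down the slope: Mg sinθ − f = Ma. The torque equation fR = Iα (with α = a/R) gives f = kMa.
Hence a = g sinθ/(1+k) = 9.8×sin24.5°/1.9 = 2.139 m/s².
Starting from rest, L = ½at², so t = √(2L/a) = √(2×6.43/2.139) ≈ 2.45 s.

t ≈ 2.45 s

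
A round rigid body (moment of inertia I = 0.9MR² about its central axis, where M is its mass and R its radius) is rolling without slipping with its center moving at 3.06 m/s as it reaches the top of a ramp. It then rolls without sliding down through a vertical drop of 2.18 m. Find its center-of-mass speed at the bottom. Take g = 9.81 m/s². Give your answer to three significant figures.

v ≈ 5.65 m/s

For this body I = 0.9MR², i.e. k = I/(MR²) = 0.9.
The rolling condition ω = v/R makes the rotational term ½I(v/R)² = ½kMv², so KE_total = ½(1+k)Mv² = (19/20)Mv².
Conserving energy between top and bottom: (19/20)Mv² = (19/20)Mv₀² + Mgh, hence v² = v₀² + 2gh/(1+k).
v = √(3.06² + 2×9.81×2.18/1.9) = √31.87 ≈ 5.65 m/s.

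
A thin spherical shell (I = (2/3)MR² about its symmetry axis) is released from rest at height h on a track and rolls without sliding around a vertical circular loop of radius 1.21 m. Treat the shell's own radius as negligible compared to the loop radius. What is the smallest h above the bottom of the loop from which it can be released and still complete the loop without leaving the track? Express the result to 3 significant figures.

h_min ≈ 3.43 m

For this body I = (2/3)MR², i.e. k = I/(MR²) = 2/3.
At the top, contact is just lost when gravity alone supplies the centripetal force: Mg = Mv_top²/r, i.e. v_top² = gr.
With ω = v/R, the kinetic energy at speed v is ½(1+k)Mv² = (5/6)Mv².
Energy conservation from release (height h) to the top (height 2r): Mgh = Mg(2r) + (5/6)M·gr.
Thus h_min = 2r + (1+k)r/2 = r(2 + 1.667/2) = 1.21 × 2.833 ≈ 3.43 m.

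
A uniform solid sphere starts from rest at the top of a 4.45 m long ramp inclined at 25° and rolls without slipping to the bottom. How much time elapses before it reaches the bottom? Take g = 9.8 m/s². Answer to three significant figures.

The moment of inertia is (2/5)MR², giving k ≡ I/(MR²) = 0.4.
Newton's second law down the slope: Mg sinθ − f = Ma. The torque equation fR = Iα (with α = a/R) gives f = kMa.
Hence a = g sinθ/(1+k) = 9.8×sin25°/1.4 = 2.958 m/s².
Starting from rest, L = ½at², so t = √(2L/a) = √(2×4.45/2.958) ≈ 1.73 s.

t ≈ 1.73 s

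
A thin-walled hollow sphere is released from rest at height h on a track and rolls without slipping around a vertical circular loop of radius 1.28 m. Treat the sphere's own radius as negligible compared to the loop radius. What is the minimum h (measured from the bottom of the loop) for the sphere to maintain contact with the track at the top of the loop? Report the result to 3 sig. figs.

h_min ≈ 3.63 m

For this body I = (2/3)MR², i.e. k = I/(MR²) = 2/3.
At the top of the loop, the minimum-contact condition is Mg = Mv_top²/r, so v_top² = gr.
With ω = v/R, the kinetic energy at speed v is ½(1+k)Mv² = (5/6)Mv².
Energy conservation from release (height h) to the top (height 2r): Mgh = Mg(2r) + (5/6)M·gr.
Thus h_min = 2r + (1+k)r/2 = r(2 + 1.667/2) = 1.28 × 2.833 ≈ 3.63 m.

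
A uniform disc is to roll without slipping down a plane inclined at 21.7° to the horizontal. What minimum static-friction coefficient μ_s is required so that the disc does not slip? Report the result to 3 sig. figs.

μ_min ≈ 0.133

For this body I = (1/2)MR², i.e. k = I/(MR²) = 0.5.
Along the incline Mg sinθ − f = Ma, and torque about the center fR = Iα = kMR²(a/R) gives f = kMa.
These give a = g sinθ/(1+k) and the required friction f = kMg sinθ/(1+k).
With N = Mg cosθ, the no-slip condition f ≤ μN gives μ_min = f/N = k tanθ/(1+k).
μ_min = 0.5 × tan21.7° / 1.5 ≈ 0.133.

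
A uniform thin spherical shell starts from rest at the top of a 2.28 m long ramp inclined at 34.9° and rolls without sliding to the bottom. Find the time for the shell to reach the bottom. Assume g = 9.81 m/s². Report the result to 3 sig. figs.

t ≈ 1.16 s

The moment of inertia is (2/3)MR², giving k ≡ I/(MR²) = 2/3.
Along the incline Mg sinθ − f = Ma, and torque about the center fR = Iα = kMR²(a/R) gives f = kMa.
Hence a = g sinθ/(1+k) = 9.81×sin34.9°/1.667 = 3.368 m/s².
Starting from rest, L = ½at², so t = √(2L/a) = √(2×2.28/3.368) ≈ 1.16 s.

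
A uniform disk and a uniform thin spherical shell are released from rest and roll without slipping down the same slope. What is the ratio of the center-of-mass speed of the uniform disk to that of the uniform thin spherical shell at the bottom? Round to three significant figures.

Each satisfies Mgh = ½(1+k)Mv² with k = I/(MR²), so v ∝ 1/√(1+k).
For the uniform disk k = 0.5; for the uniform thin spherical shell k = 2/3.
v₁/v₂ = √((1+k₂)/(1+k₁)) = √(1.667/1.5) ≈ 1.05.

v_ratio ≈ 1.05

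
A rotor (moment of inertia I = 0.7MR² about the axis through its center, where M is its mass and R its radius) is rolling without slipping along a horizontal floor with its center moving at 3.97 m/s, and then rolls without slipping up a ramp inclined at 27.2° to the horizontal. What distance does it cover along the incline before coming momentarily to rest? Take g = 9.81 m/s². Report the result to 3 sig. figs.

With I = 0.7MR², the ratio k = I/(MR²) is 0.7.
Since it rolls without slipping, ω = v/R and KE = ½Mv² + ½Iω² = ½(1+k)Mv² = (17/20)Mv².
Setting this equal to Mgh gives the vertical rise h = (1+k)v₀²/(2g) = 1.7×3.97²/(2×9.81) = 1.366 m.
Along the incline, d = h/sinθ = 1.366/sin27.2° ≈ 2.99 m.

d ≈ 2.99 m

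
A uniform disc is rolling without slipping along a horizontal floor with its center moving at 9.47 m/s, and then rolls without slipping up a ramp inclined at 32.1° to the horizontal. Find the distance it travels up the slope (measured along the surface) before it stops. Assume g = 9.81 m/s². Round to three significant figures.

d ≈ 12.9 m

For this body I = (1/2)MR², i.e. k = I/(MR²) = 0.5.
Pure rolling means v = ωR; then KE = ½Mv² + ½I(v/R)² = ½(1+k)Mv² = (3/4)Mv².
Setting this equal to Mgh gives the vertical rise h = (1+k)v₀²/(2g) = 1.5×9.47²/(2×9.81) = 6.856 m.
Along the incline, d = h/sinθ = 6.856/sin32.1° ≈ 12.9 m.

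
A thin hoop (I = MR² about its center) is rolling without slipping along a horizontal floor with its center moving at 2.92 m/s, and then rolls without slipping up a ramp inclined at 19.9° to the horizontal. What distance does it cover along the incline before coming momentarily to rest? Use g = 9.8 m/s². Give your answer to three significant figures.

Here I = MR², so the shape factor k = I/(MR²) = 1.
The rolling condition ω = v/R makes the rotational term ½I(v/R)² = ½kMv², so KE_total = ½(1+k)Mv² = Mv².
Setting this equal to Mgh gives the vertical rise h = (1+k)v₀²/(2g) = 2×2.92²/(2×9.8) = 0.87 m.
The distance along the slope is d = h/sinθ = 0.87/sin19.9° ≈ 2.56 m.

d ≈ 2.56 m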